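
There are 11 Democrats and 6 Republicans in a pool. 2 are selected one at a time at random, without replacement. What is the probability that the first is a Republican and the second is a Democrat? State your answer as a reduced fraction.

33/136

Multiply the conditional probabilities at each draw: 6/17 · 11/16 = 66/272 = 33/136.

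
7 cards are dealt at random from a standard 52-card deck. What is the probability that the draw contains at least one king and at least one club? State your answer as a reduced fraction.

There are C(52,7) = 133784560 possible draws.
By inclusion-exclusion on the complements, draws missing all kings or all clubs: C(48,7) + C(39,7) − C(36,7) = 73629072 + 15380937 − 8347680 = 80662329.
So draws with at least one of each: 133784560 − 80662329 = 53122231, probability 53122231/133784560.

53122231/133784560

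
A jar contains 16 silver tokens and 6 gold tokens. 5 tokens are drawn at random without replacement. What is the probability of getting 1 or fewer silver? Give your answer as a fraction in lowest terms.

There are C(22,5) = 26334 ways to choose the 5.
Favorable selections (1 or fewer silver): C(16,0)·C(6,5) + C(16,1)·C(6,4) = 6 + 240 = 246.
Probability = 246/26334 = 41/4389.

41/4389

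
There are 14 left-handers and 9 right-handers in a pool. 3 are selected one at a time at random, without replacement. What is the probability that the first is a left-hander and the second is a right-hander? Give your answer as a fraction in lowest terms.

Multiply the conditional probabilities at each draw: 14/23 · 9/22 = 126/506 = 63/253.

63/253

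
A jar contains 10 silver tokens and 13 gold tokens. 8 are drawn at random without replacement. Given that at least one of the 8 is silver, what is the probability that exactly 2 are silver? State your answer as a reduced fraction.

Work in counts. Selections with at least one silver: C(23,8) − C(13,8) = 490314 − 1287 = 489027.
Of those, selections where exactly 2 are silver: C(10,2)·C(13,6) = 45·1716 = 77220.
Conditional probability = 77220/489027 = 2340/14819.

2340/14819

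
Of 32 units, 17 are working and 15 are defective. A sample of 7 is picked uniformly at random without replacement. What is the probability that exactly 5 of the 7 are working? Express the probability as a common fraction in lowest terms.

4165/21576

Total number of selections: C(32,7) = 3365856.
Selections with exactly 5 working: choose 5 of the 17 working and 2 of the 15 defective, C(17,5)·C(15,2) = 6188·105 = 649740.
Probability = 649740/3365856 = 4165/21576.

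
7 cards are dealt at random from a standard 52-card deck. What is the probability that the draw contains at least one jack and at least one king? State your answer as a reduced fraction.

3105873/16723070

There are C(52,7) = 133784560 possible draws.
By inclusion-exclusion on the complements, draws missing all jacks or all kings: C(48,7) + C(48,7) − C(44,7) = 73629072 + 73629072 − 38320568 = 108937576.
So draws with at least one of each: 133784560 − 108937576 = 24846984, probability 24846984/133784560 = 3105873/16723070.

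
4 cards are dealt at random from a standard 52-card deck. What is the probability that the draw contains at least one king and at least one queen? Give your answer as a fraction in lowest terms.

There are C(52,4) = 270725 possible draws.
By inclusion-exclusion on the complements, draws missing all kings or all queens: C(48,4) + C(48,4) − C(44,4) = 194580 + 194580 − 135751 = 253409.
So draws with at least one of each: 270725 − 253409 = 17316, probability 17316/270725 = 1332/20825.

1332/20825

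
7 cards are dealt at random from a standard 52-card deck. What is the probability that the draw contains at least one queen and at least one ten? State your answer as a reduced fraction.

3105873/16723070

There are C(52,7) = 133784560 possible draws.
By inclusion-exclusion on the complements, draws missing all queens or all tens: C(48,7) + C(48,7) − C(44,7) = 73629072 + 73629072 − 38320568 = 108937576.
So draws with at least one of each: 133784560 − 108937576 = 24846984, probability 24846984/133784560 = 3105873/16723070.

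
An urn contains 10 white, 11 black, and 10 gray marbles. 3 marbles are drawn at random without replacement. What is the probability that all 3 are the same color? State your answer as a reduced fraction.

There are C(31,3) = 4495 ways to draw 3 marbles.
All same color: C(10,3) + C(11,3) + C(10,3) = 120 + 165 + 120 = 405.
Probability = 405/4495 = 81/899.

81/899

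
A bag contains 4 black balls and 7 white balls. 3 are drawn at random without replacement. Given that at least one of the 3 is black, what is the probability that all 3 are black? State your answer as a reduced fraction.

2/65

Work in counts. Selections with at least one black: C(11,3) − C(7,3) = 165 − 35 = 130.
Of those, selections where all 3 are black: C(4,3) = 4.
Conditional probability = 4/130 = 2/65.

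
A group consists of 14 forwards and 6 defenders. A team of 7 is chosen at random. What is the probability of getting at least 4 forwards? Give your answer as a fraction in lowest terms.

There are C(20,7) = 77520 ways to choose the 7.
Favorable selections (at least 4 forwards): C(14,4)·C(6,3) + C(14,5)·C(6,2) + C(14,6)·C(6,1) + C(14,7)·C(6,0) = 20020 + 30030 + 18018 + 3432 = 71500.
Probability = 71500/77520 = 3575/3876.

3575/3876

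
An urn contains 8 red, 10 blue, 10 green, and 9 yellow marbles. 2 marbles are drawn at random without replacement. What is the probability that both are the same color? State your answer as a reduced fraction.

77/333

There are C(37,2) = 666 ways to draw 2 marbles.
All same color: C(8,2) + C(10,2) + C(10,2) + C(9,2) = 28 + 45 + 45 + 36 = 154.
Probability = 154/666 = 77/333.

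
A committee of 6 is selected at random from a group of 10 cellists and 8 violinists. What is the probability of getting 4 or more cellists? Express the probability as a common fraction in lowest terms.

Total selections: C(18,6) = 18564.
Favorable selections (4 or more cellists): C(10,4)·C(8,2) + C(10,5)·C(8,1) + C(10,6)·C(8,0) = 5880 + 2016 + 210 = 8106.
Probability = 8106/18564 = 193/442.

193/442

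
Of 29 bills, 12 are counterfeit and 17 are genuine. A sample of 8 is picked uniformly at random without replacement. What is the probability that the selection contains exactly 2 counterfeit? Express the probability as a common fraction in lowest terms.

There are C(29,8) = 4292145 ways to choose 8 from 29.
Selections with exactly 2 counterfeit: choose 2 of the 12 counterfeit and 6 of the 17 genuine, C(12,2)·C(17,6) = 66·12376 = 816816.
Probability = 816816/4292145 = 1904/10005.

1904/10005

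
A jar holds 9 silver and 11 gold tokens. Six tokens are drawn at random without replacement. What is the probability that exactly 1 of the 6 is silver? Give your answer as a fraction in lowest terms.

693/6460

Total number of selections: C(20,6) = 38760.
Selections with exactly 1 silver: choose 1 of the 9 silver and 5 of the 11 gold, C(9,1)·C(11,5) = 9·462 = 4158.
Probability = 4158/38760 = 693/6460.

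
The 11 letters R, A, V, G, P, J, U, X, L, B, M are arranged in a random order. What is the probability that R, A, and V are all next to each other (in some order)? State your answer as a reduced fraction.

There are 11! = 39916800 arrangements.
Treat the three as one block: 9! placements × 3! orders within the block = 362880·6 = 2177280.
Probability = 2177280/39916800 = 3/55.

3/55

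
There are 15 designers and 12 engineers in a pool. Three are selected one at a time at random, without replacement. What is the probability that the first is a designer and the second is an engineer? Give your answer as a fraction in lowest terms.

10/39

Multiply the conditional probabilities at each draw: 15/27 · 12/26 = 180/702 = 10/39.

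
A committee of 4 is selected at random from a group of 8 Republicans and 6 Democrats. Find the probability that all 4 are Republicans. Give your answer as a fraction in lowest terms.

There are C(14,4) = 1001 possible selections.
Selections with all Republicans: C(8,4) = 70.
Probability = 70/1001 = 10/143.

10/143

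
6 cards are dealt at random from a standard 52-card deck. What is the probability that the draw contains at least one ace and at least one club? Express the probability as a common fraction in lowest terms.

There are C(52,6) = 20358520 possible draws.
By inclusion-exclusion on the complements, draws missing all aces or all clubs: C(48,6) + C(39,6) − C(36,6) = 12271512 + 3262623 − 1947792 = 13586343.
So draws with at least one of each: 20358520 − 13586343 = 6772177, probability 6772177/20358520.

6772177/20358520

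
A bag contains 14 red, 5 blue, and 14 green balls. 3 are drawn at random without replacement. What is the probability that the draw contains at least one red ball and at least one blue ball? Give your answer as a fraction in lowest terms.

1575/5456

There are C(33,3) = 5456 possible draws.
By inclusion-exclusion on the complements, draws missing all red or all blue: C(19,3) + C(28,3) − C(14,3) = 969 + 3276 − 364 = 3881.
So draws with at least one of each: 5456 − 3881 = 1575, probability 1575/5456.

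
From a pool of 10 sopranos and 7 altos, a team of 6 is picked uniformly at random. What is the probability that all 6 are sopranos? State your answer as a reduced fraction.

15/884

There are C(17,6) = 12376 possible selections.
Selections with all sopranos: C(10,6) = 210.
Probability = 210/12376 = 15/884.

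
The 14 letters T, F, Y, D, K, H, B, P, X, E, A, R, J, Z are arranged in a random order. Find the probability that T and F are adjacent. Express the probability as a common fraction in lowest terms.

1/7

There are 14! = 87178291200 arrangements.
Treat T and F as a block: 13! arrangements of the blocks × 2 orders within the block = 2·6227020800 = 12454041600.
Probability = 12454041600/87178291200 = 1/7.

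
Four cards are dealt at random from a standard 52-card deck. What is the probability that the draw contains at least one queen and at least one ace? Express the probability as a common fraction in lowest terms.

There are C(52,4) = 270725 possible draws.
By inclusion-exclusion on the complements, draws missing all queens or all aces: C(48,4) + C(48,4) − C(44,4) = 194580 + 194580 − 135751 = 253409.
So draws with at least one of each: 270725 − 253409 = 17316, probability 17316/270725 = 1332/20825.

1332/20825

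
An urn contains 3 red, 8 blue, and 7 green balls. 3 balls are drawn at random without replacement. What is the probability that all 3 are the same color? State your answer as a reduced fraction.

There are C(18,3) = 816 ways to draw 3 balls.
All same color: C(3,3) + C(8,3) + C(7,3) = 1 + 56 + 35 = 92.
Probability = 92/816 = 23/204.

23/204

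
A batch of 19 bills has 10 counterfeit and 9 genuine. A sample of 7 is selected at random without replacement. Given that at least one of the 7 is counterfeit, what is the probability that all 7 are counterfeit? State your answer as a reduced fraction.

Work in counts. Selections with at least one counterfeit: C(19,7) − C(9,7) = 50388 − 36 = 50352.
Of those, selections where all 7 are counterfeit: C(10,7) = 120.
Conditional probability = 120/50352 = 5/2098.

5/2098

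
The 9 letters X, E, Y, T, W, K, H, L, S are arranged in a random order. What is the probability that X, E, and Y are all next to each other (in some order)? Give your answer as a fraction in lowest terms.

1/12

There are 9! = 362880 arrangements.
Treat the three as one block: 7! placements × 3! orders within the block = 5040·6 = 30240.
Probability = 30240/362880 = 1/12.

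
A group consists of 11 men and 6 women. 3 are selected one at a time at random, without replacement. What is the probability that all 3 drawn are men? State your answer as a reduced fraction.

Multiply the conditional probabilities at each draw: 11/17 · 10/16 · 9/15 = 990/4080 = 33/136.

33/136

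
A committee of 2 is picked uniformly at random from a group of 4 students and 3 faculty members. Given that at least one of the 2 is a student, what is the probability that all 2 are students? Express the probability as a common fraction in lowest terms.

1/3

Work in counts. Selections with at least one student: C(7,2) − C(3,2) = 21 − 3 = 18.
Of those, selections where all 2 are students: C(4,2) = 6.
Conditional probability = 6/18 = 1/3.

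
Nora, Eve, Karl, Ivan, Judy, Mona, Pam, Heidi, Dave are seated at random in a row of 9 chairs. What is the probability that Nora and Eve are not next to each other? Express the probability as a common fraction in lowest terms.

There are 9! = 362880 arrangements.
Arrangements with Nora and Eve adjacent: 2·8! = 80640.
So not adjacent: 362880 − 80640 = 282240, probability 282240/362880 = 7/9.

7/9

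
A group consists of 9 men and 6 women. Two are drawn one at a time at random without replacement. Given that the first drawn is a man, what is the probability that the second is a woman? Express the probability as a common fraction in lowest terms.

After removing one man, 14 remain: 8 men and 6 women.
So the probability the next is a woman is 6/14 = 3/7.

3/7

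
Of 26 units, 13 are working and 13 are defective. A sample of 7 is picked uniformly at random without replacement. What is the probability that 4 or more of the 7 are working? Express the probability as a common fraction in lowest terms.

Total selections: C(26,7) = 657800.
Favorable selections (4 or more working): C(13,4)·C(13,3) + C(13,5)·C(13,2) + C(13,6)·C(13,1) + C(13,7)·C(13,0) = 204490 + 100386 + 22308 + 1716 = 328900.
Probability = 328900/657800 = 1/2.

1/2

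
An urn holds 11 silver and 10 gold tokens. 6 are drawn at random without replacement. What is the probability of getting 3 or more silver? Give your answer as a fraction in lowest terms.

473/646

Total selections: C(21,6) = 54264.
Count the complement (fewer than 3 silver): C(11,0)·C(10,6) + C(11,1)·C(10,5) + C(11,2)·C(10,4) = 210 + 2772 + 11550 = 14532.
Probability = 1 − 14532/54264 = 39732/54264 = 473/646.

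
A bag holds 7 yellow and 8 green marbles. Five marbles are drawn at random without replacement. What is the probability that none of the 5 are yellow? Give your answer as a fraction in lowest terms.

8/429

There are C(15,5) = 3003 possible selections.
Selections with no yellow (all green): C(8,5) = 56.
Probability = 56/3003 = 8/429.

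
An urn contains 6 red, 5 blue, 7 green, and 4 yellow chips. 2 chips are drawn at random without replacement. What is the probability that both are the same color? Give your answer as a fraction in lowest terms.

52/231

There are C(22,2) = 231 ways to draw 2 chips.
All same color: C(6,2) + C(5,2) + C(7,2) + C(4,2) = 15 + 10 + 21 + 6 = 52.
Probability = 52/231.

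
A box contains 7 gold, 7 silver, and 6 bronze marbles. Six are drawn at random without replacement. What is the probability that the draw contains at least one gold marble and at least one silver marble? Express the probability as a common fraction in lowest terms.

There are C(20,6) = 38760 possible draws.
By inclusion-exclusion on the complements, draws missing all gold or all silver: C(13,6) + C(13,6) − C(6,6) = 1716 + 1716 − 1 = 3431.
So draws with at least one of each: 38760 − 3431 = 35329, probability 35329/38760.

35329/38760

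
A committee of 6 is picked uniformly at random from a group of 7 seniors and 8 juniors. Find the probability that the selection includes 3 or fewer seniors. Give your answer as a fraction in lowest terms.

There are C(15,6) = 5005 ways to choose the 6.
Count the complement (more than 3 seniors): C(7,4)·C(8,2) + C(7,5)·C(8,1) + C(7,6)·C(8,0) = 980 + 168 + 7 = 1155.
Probability = 1 − 1155/5005 = 3850/5005 = 10/13.

10/13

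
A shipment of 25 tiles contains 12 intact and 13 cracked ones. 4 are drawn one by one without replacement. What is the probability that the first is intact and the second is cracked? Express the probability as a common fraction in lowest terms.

13/50

Multiply the conditional probabilities at each draw: 12/25 · 13/24 = 156/600 = 13/50.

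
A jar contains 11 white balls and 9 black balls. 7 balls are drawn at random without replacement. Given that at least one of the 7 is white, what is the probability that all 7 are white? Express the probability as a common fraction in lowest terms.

Work in counts. Selections with at least one white: C(20,7) − C(9,7) = 77520 − 36 = 77484.
Of those, selections where all 7 are white: C(11,7) = 330.
Conditional probability = 330/77484 = 5/1174.

5/1174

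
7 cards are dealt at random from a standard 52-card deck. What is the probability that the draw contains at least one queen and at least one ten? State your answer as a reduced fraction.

3105873/16723070

There are C(52,7) = 133784560 possible draws.
By inclusion-exclusion on the complements, draws missing all queens or all tens: C(48,7) + C(48,7) − C(44,7) = 73629072 + 73629072 − 38320568 = 108937576.
So draws with at least one of each: 133784560 − 108937576 = 24846984, probability 24846984/133784560 = 3105873/16723070.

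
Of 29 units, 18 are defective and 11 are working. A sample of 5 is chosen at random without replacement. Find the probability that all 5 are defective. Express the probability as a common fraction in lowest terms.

136/1885

There are C(29,5) = 118755 possible selections.
Selections with all defective: C(18,5) = 8568.
Probability = 8568/118755 = 136/1885.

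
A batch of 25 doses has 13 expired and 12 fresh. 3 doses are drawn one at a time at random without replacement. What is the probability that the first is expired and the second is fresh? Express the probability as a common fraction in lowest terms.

13/50

Multiply the conditional probabilities at each draw: 13/25 · 12/24 = 156/600 = 13/50.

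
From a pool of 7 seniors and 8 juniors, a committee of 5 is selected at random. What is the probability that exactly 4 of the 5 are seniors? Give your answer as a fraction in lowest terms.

There are C(15,5) = 3003 ways to choose 5 from 15.
Selections with exactly 4 seniors: choose 4 of the 7 seniors and 1 of the 8 juniors, C(7,4)·C(8,1) = 35·8 = 280.
Probability = 280/3003 = 40/429.

40/429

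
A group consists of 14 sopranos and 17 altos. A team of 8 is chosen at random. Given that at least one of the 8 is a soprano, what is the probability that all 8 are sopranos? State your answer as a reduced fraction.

Work in counts. Selections with at least one soprano: C(31,8) − C(17,8) = 7888725 − 24310 = 7864415.
Of those, selections where all 8 are sopranos: C(14,8) = 3003.
Conditional probability = 3003/7864415 = 231/604955.

231/604955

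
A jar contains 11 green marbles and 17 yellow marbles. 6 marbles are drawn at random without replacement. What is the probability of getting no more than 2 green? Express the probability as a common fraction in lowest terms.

There are C(28,6) = 376740 ways to choose the 6.
Favorable selections (no more than 2 green): C(11,0)·C(17,6) + C(11,1)·C(17,5) + C(11,2)·C(17,4) = 12376 + 68068 + 130900 = 211344.
Probability = 211344/376740 = 2516/4485.

2516/4485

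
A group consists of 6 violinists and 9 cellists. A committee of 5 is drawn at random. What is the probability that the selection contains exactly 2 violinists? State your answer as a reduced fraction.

There are C(15,5) = 3003 ways to choose 5 from 15.
Selections with exactly 2 violinists: choose 2 of the 6 violinists and 3 of the 9 cellists, C(6,2)·C(9,3) = 15·84 = 1260.
Probability = 1260/3003 = 60/143.

60/143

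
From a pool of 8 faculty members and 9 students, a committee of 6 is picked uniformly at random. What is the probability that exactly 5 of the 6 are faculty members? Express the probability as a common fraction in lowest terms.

9/221

The sample space is all 6-subsets of the 17: C(17,6) = 12376.
Selections with exactly 5 faculty members: choose 5 of the 8 faculty members and 1 of the 9 students, C(8,5)·C(9,1) = 56·9 = 504.
Probability = 504/12376 = 9/221.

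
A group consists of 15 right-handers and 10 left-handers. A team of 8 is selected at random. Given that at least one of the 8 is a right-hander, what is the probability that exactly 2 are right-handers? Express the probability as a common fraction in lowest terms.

245/12017

Work in counts. Selections with at least one right-hander: C(25,8) − C(10,8) = 1081575 − 45 = 1081530.
Of those, selections where exactly 2 are right-handers: C(15,2)·C(10,6) = 105·210 = 22050.
Conditional probability = 22050/1081530 = 245/12017.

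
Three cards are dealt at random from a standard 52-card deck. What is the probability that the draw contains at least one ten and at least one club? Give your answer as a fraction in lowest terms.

There are C(52,3) = 22100 possible draws.
By inclusion-exclusion on the complements, draws missing all tens or all clubs: C(48,3) + C(39,3) − C(36,3) = 17296 + 9139 − 7140 = 19295.
So draws with at least one of each: 22100 − 19295 = 2805, probability 2805/22100 = 33/260.

33/260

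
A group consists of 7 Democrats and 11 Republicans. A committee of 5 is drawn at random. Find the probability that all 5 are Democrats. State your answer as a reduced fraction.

1/408

There are C(18,5) = 8568 possible selections.
Selections with all Democrats: C(7,5) = 21.
Probability = 21/8568 = 1/408.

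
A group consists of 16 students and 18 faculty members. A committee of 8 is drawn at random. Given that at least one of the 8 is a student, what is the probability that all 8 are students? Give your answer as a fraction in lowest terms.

Work in counts. Selections with at least one student: C(34,8) − C(18,8) = 18156204 − 43758 = 18112446.
Of those, selections where all 8 are students: C(16,8) = 12870.
Conditional probability = 12870/18112446 = 65/91477.

65/91477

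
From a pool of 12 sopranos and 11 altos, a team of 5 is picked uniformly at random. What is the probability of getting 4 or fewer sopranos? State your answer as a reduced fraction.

2987/3059

Total selections: C(23,5) = 33649.
The complement is exactly 5 sopranos: C(12,5)·C(11,0) = 792.
Probability = 1 − 792/33649 = 32857/33649 = 2987/3059.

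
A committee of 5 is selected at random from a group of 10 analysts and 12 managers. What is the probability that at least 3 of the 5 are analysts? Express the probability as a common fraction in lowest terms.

Total selections: C(22,5) = 26334.
Favorable selections (at least 3 analysts): C(10,3)·C(12,2) + C(10,4)·C(12,1) + C(10,5)·C(12,0) = 7920 + 2520 + 252 = 10692.
Probability = 10692/26334 = 54/133.

54/133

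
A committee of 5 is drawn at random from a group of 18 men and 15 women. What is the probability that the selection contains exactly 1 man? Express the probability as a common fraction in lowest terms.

The sample space is all 5-subsets of the 33: C(33,5) = 237336.
Selections with exactly 1 man: choose 1 of the 18 men and 4 of the 15 women, C(18,1)·C(15,4) = 18·1365 = 24570.
Probability = 24570/237336 = 4095/39556.

4095/39556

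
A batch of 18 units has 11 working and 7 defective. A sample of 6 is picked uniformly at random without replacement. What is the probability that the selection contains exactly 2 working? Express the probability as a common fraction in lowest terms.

275/2652

Total number of selections: C(18,6) = 18564.
Selections with exactly 2 working: choose 2 of the 11 working and 4 of the 7 defective, C(11,2)·C(7,4) = 55·35 = 1925.
Probability = 1925/18564 = 275/2652.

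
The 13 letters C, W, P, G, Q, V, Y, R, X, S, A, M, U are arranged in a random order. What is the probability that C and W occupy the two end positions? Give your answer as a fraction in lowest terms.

1/78

There are 13! = 6227020800 arrangements.
Place C and W at the ends in 2 ways, arrange the remaining 11 in 11! = 39916800 ways: 2·39916800 = 79833600.
Probability = 79833600/6227020800 = 1/78.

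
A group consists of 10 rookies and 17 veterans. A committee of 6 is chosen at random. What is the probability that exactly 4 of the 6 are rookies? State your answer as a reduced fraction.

Total number of selections: C(27,6) = 296010.
Selections with exactly 4 rookies: choose 4 of the 10 rookies and 2 of the 17 veterans, C(10,4)·C(17,2) = 210·136 = 28560.
Probability = 28560/296010 = 952/9867.

952/9867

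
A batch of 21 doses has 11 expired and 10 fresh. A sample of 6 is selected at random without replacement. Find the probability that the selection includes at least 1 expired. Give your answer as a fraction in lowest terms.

1287/1292

Total selections: C(21,6) = 54264.
The complement is all 6 are fresh: C(10,6) = 210.
Probability = 1 − 210/54264 = 54054/54264 = 1287/1292.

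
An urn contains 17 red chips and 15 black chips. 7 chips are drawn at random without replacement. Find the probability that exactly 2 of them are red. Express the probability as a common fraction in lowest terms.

There are C(32,7) = 3365856 ways to choose 7 from 32.
Selections with exactly 2 red: choose 2 of the 17 red and 5 of the 15 black, C(17,2)·C(15,5) = 136·3003 = 408408.
Probability = 408408/3365856 = 1309/10788.

1309/10788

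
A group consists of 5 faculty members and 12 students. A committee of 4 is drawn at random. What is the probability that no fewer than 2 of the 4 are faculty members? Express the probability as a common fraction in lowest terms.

157/476

Total selections: C(17,4) = 2380.
Count the complement (fewer than 2 faculty members): C(5,0)·C(12,4) + C(5,1)·C(12,3) = 495 + 1100 = 1595.
Probability = 1 − 1595/2380 = 785/2380 = 157/476.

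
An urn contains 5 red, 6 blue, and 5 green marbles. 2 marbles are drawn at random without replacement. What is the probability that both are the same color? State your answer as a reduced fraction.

7/24

There are C(16,2) = 120 ways to draw 2 marbles.
All same color: C(5,2) + C(6,2) + C(5,2) = 10 + 15 + 10 = 35.
Probability = 35/120 = 7/24.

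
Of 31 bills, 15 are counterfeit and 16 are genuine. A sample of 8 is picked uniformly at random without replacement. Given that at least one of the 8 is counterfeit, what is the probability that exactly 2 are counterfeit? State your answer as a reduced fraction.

Work in counts. Selections with at least one counterfeit: C(31,8) − C(16,8) = 7888725 − 12870 = 7875855.
Of those, selections where exactly 2 are counterfeit: C(15,2)·C(16,6) = 105·8008 = 840840.
Conditional probability = 840840/7875855 = 4312/40389.

4312/40389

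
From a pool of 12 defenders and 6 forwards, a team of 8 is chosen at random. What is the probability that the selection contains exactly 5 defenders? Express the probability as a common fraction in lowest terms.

80/221

There are C(18,8) = 43758 ways to choose 8 from 18.
Selections with exactly 5 defenders: choose 5 of the 12 defenders and 3 of the 6 forwards, C(12,5)·C(6,3) = 792·20 = 15840.
Probability = 15840/43758 = 80/221.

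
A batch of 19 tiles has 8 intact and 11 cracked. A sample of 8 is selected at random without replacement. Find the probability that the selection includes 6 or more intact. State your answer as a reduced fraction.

181/8398

There are C(19,8) = 75582 ways to choose the 8.
Favorable selections (6 or more intact): C(8,6)·C(11,2) + C(8,7)·C(11,1) + C(8,8)·C(11,0) = 1540 + 88 + 1 = 1629.
Probability = 1629/75582 = 181/8398.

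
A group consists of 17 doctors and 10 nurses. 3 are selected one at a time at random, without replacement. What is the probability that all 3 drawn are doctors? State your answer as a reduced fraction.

Multiply the conditional probabilities at each draw: 17/27 · 16/26 · 15/25 = 4080/17550 = 136/585.

136/585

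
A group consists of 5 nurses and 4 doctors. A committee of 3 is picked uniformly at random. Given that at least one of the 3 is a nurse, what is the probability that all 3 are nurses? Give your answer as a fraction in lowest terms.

Work in counts. Selections with at least one nurse: C(9,3) − C(4,3) = 84 − 4 = 80.
Of those, selections where all 3 are nurses: C(5,3) = 10.
Conditional probability = 10/80 = 1/8.

1/8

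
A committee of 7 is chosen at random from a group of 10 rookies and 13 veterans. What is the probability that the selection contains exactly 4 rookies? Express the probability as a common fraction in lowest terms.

Total number of selections: C(23,7) = 245157.
Selections with exactly 4 rookies: choose 4 of the 10 rookies and 3 of the 13 veterans, C(10,4)·C(13,3) = 210·286 = 60060.
Probability = 60060/245157 = 1820/7429.

1820/7429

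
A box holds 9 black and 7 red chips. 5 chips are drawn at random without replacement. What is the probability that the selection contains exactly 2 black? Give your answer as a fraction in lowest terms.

Total number of selections: C(16,5) = 4368.
Selections with exactly 2 black: choose 2 of the 9 black and 3 of the 7 red, C(9,2)·C(7,3) = 36·35 = 1260.
Probability = 1260/4368 = 15/52.

15/52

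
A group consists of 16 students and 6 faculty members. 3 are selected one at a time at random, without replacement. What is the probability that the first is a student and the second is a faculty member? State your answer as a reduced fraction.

Multiply the conditional probabilities at each draw: 16/22 · 6/21 = 96/462 = 16/77.

16/77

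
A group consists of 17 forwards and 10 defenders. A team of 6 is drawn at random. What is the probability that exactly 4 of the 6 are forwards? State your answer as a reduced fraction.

Total number of selections: C(27,6) = 296010.
Selections with exactly 4 forwards: choose 4 of the 17 forwards and 2 of the 10 defenders, C(17,4)·C(10,2) = 2380·45 = 107100.
Probability = 107100/296010 = 1190/3289.

1190/3289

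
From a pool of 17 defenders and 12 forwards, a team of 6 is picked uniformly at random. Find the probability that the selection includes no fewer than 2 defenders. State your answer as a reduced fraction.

38386/39585

Total selections: C(29,6) = 475020.
Favorable selections (no fewer than 2 defenders): C(17,2)·C(12,4) + C(17,3)·C(12,3) + C(17,4)·C(12,2) + C(17,5)·C(12,1) + C(17,6)·C(12,0) = 67320 + 149600 + 157080 + 74256 + 12376 = 460632.
Probability = 460632/475020 = 38386/39585.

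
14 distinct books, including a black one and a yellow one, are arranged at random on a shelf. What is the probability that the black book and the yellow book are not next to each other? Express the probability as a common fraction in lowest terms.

There are 14! = 87178291200 arrangements.
Arrangements with the black book and the yellow book adjacent: 2·13! = 12454041600.
So not adjacent: 87178291200 − 12454041600 = 74724249600, probability 74724249600/87178291200 = 6/7.

6/7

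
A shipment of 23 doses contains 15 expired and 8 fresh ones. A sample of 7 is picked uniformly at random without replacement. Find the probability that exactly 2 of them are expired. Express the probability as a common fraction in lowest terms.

Total number of selections: C(23,7) = 245157.
Selections with exactly 2 expired: choose 2 of the 15 expired and 5 of the 8 fresh, C(15,2)·C(8,5) = 105·56 = 5880.
Probability = 5880/245157 = 1960/81719.

1960/81719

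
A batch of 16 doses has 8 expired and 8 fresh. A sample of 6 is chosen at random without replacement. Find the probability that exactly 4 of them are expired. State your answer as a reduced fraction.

35/143

The sample space is all 6-subsets of the 16: C(16,6) = 8008.
Selections with exactly 4 expired: choose 4 of the 8 expired and 2 of the 8 fresh, C(8,4)·C(8,2) = 70·28 = 1960.
Probability = 1960/8008 = 35/143.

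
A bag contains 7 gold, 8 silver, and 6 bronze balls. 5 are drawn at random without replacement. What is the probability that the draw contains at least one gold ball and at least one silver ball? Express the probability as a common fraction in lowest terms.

2438/2907

There are C(21,5) = 20349 possible draws.
By inclusion-exclusion on the complements, draws missing all gold or all silver: C(14,5) + C(13,5) − C(6,5) = 2002 + 1287 − 6 = 3283.
So draws with at least one of each: 20349 − 3283 = 17066, probability 17066/20349 = 2438/2907.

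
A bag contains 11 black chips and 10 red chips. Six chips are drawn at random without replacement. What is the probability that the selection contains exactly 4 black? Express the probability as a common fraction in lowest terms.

The sample space is all 6-subsets of the 21: C(21,6) = 54264.
Selections with exactly 4 black: choose 4 of the 11 black and 2 of the 10 red, C(11,4)·C(10,2) = 330·45 = 14850.
Probability = 14850/54264 = 2475/9044.

2475/9044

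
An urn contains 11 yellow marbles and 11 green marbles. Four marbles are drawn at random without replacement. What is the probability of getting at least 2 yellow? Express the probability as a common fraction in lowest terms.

There are C(22,4) = 7315 ways to choose the 4.
Count the complement (fewer than 2 yellow): C(11,0)·C(11,4) + C(11,1)·C(11,3) = 330 + 1815 = 2145.
Probability = 1 − 2145/7315 = 5170/7315 = 94/133.

94/133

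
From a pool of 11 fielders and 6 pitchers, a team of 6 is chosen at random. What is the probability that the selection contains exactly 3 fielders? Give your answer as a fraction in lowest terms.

Total number of selections: C(17,6) = 12376.
Selections with exactly 3 fielders: choose 3 of the 11 fielders and 3 of the 6 pitchers, C(11,3)·C(6,3) = 165·20 = 3300.
Probability = 3300/12376 = 825/3094.

825/3094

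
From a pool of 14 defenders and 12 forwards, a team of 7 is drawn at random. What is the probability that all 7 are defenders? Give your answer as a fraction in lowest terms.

3/575

There are C(26,7) = 657800 possible selections.
Selections with all defenders: C(14,7) = 3432.
Probability = 3432/657800 = 3/575.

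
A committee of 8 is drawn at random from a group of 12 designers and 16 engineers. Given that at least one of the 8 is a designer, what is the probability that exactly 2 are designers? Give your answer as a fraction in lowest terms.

1232/7215

Work in counts. Selections with at least one designer: C(28,8) − C(16,8) = 3108105 − 12870 = 3095235.
Of those, selections where exactly 2 are designers: C(12,2)·C(16,6) = 66·8008 = 528528.
Conditional probability = 528528/3095235 = 1232/7215.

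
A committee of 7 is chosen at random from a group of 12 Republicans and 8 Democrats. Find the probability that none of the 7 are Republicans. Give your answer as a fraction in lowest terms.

There are C(20,7) = 77520 possible selections.
Selections with no Republicans (all Democrats): C(8,7) = 8.
Probability = 8/77520 = 1/9690.

1/9690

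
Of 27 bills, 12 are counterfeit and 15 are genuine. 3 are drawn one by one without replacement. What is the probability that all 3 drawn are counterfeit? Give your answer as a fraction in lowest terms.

Multiply the conditional probabilities at each draw: 12/27 · 11/26 · 10/25 = 1320/17550 = 44/585.

44/585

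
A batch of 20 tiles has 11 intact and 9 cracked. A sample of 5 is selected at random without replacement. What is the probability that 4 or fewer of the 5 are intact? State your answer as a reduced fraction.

2507/2584

Total selections: C(20,5) = 15504.
Favorable selections (4 or fewer intact): C(11,0)·C(9,5) + C(11,1)·C(9,4) + C(11,2)·C(9,3) + C(11,3)·C(9,2) + C(11,4)·C(9,1) = 126 + 1386 + 4620 + 5940 + 2970 = 15042.
Probability = 15042/15504 = 2507/2584.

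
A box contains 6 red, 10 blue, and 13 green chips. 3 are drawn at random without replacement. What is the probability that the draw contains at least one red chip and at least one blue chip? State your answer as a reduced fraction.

There are C(29,3) = 3654 possible draws.
By inclusion-exclusion on the complements, draws missing all red or all blue: C(23,3) + C(19,3) − C(13,3) = 1771 + 969 − 286 = 2454.
So draws with at least one of each: 3654 − 2454 = 1200, probability 1200/3654 = 200/609.

200/609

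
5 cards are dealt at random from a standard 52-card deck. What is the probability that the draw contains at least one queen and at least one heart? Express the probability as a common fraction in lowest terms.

229297/866320

There are C(52,5) = 2598960 possible draws.
By inclusion-exclusion on the complements, draws missing all queens or all hearts: C(48,5) + C(39,5) − C(36,5) = 1712304 + 575757 − 376992 = 1911069.
So draws with at least one of each: 2598960 − 1911069 = 687891, probability 687891/2598960 = 229297/866320.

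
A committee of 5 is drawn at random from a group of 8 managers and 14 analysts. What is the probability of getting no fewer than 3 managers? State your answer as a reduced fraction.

146/627

There are C(22,5) = 26334 ways to choose the 5.
Favorable selections (no fewer than 3 managers): C(8,3)·C(14,2) + C(8,4)·C(14,1) + C(8,5)·C(14,0) = 5096 + 980 + 56 = 6132.
Probability = 6132/26334 = 146/627.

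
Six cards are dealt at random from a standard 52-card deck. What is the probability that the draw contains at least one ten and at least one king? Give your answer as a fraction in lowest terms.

718637/5089630

There are C(52,6) = 20358520 possible draws.
By inclusion-exclusion on the complements, draws missing all tens or all kings: C(48,6) + C(48,6) − C(44,6) = 12271512 + 12271512 − 7059052 = 17483972.
So draws with at least one of each: 20358520 − 17483972 = 2874548, probability 2874548/20358520 = 718637/5089630.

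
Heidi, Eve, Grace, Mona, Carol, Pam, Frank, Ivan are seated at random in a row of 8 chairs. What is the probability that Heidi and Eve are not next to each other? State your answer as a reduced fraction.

3/4

There are 8! = 40320 arrangements.
Arrangements with Heidi and Eve adjacent: 2·7! = 10080.
So not adjacent: 40320 − 10080 = 30240, probability 30240/40320 = 3/4.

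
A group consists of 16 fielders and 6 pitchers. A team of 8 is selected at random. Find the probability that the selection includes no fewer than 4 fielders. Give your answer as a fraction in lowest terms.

Total selections: C(22,8) = 319770.
Favorable selections (no fewer than 4 fielders): C(16,4)·C(6,4) + C(16,5)·C(6,3) + C(16,6)·C(6,2) + C(16,7)·C(6,1) + C(16,8)·C(6,0) = 27300 + 87360 + 120120 + 68640 + 12870 = 316290.
Probability = 316290/319770 = 10543/10659.

10543/10659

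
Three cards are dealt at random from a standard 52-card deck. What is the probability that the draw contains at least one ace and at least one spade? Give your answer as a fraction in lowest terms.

There are C(52,3) = 22100 possible draws.
By inclusion-exclusion on the complements, draws missing all aces or all spades: C(48,3) + C(39,3) − C(36,3) = 17296 + 9139 − 7140 = 19295.
So draws with at least one of each: 22100 − 19295 = 2805, probability 2805/22100 = 33/260.

33/260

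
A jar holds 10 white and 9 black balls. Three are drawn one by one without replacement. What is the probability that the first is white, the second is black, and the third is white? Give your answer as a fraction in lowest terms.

Multiply the conditional probabilities at each draw: 10/19 · 9/18 · 9/17 = 810/5814 = 45/323.

45/323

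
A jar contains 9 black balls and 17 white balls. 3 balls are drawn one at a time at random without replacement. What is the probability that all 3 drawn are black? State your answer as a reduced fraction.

Multiply the conditional probabilities at each draw: 9/26 · 8/25 · 7/24 = 504/15600 = 21/650.

21/650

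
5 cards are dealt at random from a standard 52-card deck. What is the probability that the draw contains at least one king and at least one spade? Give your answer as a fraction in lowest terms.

There are C(52,5) = 2598960 possible draws.
By inclusion-exclusion on the complements, draws missing all kings or all spades: C(48,5) + C(39,5) − C(36,5) = 1712304 + 575757 − 376992 = 1911069.
So draws with at least one of each: 2598960 − 1911069 = 687891, probability 687891/2598960 = 229297/866320.

229297/866320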